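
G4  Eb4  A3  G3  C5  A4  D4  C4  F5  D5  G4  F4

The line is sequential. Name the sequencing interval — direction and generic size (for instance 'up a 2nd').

Unit = 4 notes; the statements start on G4, C5, F5, moving up a 4th each time.
G4 to C5 is up a 4th.

up a 4th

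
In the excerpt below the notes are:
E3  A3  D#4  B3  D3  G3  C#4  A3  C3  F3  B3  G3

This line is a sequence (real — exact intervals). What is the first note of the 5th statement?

Ab2

The 4-note cells begin on E3, D3, C3 — each down a 2nd from the last.
Extending the heads down a 2nd: Bb2 → Ab2.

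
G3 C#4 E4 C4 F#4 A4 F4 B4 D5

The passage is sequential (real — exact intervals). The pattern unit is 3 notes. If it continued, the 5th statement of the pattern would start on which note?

Taking 3-note groups, the heads are G3, C4, F4: the pattern moves up a 4th.
Extending the heads up a 4th: Bb4 → Eb5.

Eb5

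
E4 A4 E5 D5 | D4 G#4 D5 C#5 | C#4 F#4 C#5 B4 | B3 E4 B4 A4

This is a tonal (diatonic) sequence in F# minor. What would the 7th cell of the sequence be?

With a 4-note motive the entries are E4, D4, C#4, B3, each down a 2nd from the previous.
Continuing the starts: A3 → G#3 → F#3.
So cell 7 is F#3 B3 F#4 E4.

F#3 B3 F#4 E4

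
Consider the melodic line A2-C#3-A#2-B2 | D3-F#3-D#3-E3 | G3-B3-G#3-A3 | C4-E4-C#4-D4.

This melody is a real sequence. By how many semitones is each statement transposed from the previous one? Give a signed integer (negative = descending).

5

Unit = 4 notes; the statements start on A2, D3, G3, C4, moving up a 4th each time.
Counting half-steps from A2 to D3: 5.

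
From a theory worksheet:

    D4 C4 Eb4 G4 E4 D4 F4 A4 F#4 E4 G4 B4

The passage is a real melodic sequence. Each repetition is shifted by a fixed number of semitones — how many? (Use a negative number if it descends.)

Unit = 4 notes; the statements start on D4, E4, F#4, moving up a 2nd each time.
D4 to E4 spans +2 semitones.

2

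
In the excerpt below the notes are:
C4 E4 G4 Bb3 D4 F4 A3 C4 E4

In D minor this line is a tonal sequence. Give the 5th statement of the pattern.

F3 A3 C4

The 3-note cells begin on C4, Bb3, A3 — each down a 2nd from the last.
Continuing the starts: G3 → F3.
From F3 the diatonic shape gives F3 A3 C4.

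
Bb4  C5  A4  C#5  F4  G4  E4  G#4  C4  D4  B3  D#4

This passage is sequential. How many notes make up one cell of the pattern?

4

There are 12 notes; a 4-note unit gives 3 cells:
Bb4 C5 A4 C#5 | F4 G4 E4 G#4 | C4 D4 B3 D#4
Every group is a transposition down a 4th of the one before; no shorter unit works.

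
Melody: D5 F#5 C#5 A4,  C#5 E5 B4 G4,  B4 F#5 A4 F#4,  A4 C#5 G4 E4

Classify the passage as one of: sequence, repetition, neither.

neither

Note 2 of cell 3 is F#5; if this were a sequence it would be D5. No unit length gives a consistent transposition pattern.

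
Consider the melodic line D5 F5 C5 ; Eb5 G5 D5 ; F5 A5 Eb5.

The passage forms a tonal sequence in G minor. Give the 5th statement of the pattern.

The 3-note cells begin on D5, Eb5, F5 — each up a 2nd from the last.
Extending up a 2nd: G5 → A5.
Statement 5 starts on A5 and keeps the same diatonic contour: A5 C6 G5.

A5 C6 G5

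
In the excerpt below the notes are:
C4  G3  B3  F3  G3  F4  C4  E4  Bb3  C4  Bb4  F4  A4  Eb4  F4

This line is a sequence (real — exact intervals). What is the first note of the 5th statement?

Ab5

Taking 5-note groups, the heads are C4, F4, Bb4: the pattern moves up a 4th.
Continuing: Eb5 → Ab5. Statement 5 starts on Ab5.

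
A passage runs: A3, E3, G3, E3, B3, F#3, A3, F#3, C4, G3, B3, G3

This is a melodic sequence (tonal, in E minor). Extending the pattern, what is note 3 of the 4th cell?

C4

Grouping in 4s, the 3rd note of each cell is G3, A3, B3.
From B3, up a 2nd gives C4.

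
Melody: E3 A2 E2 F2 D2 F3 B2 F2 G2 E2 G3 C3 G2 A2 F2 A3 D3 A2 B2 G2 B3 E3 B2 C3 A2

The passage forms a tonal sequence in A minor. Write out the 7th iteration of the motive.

D4 G3 D3 E3 C3

With a 5-note motive the entries are E3, F3, G3, A3, B3, each up a 2nd from the previous.
Carrying on: C4 → D4.
So cell 7 is D4 G3 D3 E3 C3.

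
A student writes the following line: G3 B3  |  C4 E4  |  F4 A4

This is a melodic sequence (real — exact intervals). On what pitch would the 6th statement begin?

Ab5

Taking 2-note groups, the heads are G3, C4, F4: the pattern moves up a 4th.
Extending the heads up a 4th: Bb4 → Eb5 → Ab5.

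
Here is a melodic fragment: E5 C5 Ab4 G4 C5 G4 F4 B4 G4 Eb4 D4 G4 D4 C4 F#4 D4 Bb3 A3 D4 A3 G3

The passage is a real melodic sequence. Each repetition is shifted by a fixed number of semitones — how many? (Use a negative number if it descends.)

-5

Taking 7-note groups, the heads are E5, B4, F#4: the pattern moves down a 4th.
Counting half-steps from E5 to B4: -5.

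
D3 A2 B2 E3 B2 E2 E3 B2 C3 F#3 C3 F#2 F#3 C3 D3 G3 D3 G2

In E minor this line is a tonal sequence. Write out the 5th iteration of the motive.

A3 E3 F#3 B3 F#3 B2

With a 6-note motive the entries are D3, E3, F#3, each up a 2nd from the previous.
Carrying on: G3 → A3.
So cell 5 is A3 E3 F#3 B3 F#3 B2.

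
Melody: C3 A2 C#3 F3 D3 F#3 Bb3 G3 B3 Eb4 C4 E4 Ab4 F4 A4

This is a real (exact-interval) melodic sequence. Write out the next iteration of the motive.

Db5 Bb4 D5

Unit = 3 notes; the statements start on C3, F3, Bb3, Eb4, Ab4, moving up a 4th each time.
So cell 6 is Db5 Bb4 D5.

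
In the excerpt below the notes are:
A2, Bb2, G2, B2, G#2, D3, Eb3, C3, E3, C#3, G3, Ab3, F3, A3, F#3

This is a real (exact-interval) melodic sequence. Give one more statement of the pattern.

C4 Db4 Bb3 D4 B3

With a 5-note motive the entries are A2, D3, G3, each up a 4th from the previous.
Statement 4 starts on C4 and keeps the same exact contour: C4 Db4 Bb3 D4 B3.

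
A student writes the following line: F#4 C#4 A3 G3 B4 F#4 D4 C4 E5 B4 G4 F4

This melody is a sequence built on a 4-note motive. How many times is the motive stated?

3

12 notes in groups of 4 gives 12/4 = 3 statements.
Starts: F#4, B4, E5 — each up a 4th.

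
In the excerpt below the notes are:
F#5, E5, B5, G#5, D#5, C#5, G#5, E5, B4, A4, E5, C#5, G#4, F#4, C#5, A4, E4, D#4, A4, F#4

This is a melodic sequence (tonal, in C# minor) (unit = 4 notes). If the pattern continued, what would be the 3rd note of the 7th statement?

D#4

With 4-note cells, note 3 of each statement runs B5, G#5, E5, C#5, A4.
Each moves down a 3rd. Continuing: F#4 → D#4.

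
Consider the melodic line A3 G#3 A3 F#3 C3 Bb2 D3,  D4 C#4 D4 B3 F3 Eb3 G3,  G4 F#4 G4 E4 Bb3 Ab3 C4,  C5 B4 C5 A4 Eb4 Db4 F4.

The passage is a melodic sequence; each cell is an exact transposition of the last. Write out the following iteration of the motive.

F5 E5 F5 D5 Ab4 Gb4 Bb4

Unit = 7 notes; the statements start on A3, D4, G4, C5, moving up a 4th each time.
From F5 the exact shape gives F5 E5 F5 D5 Ab4 Gb4 Bb4.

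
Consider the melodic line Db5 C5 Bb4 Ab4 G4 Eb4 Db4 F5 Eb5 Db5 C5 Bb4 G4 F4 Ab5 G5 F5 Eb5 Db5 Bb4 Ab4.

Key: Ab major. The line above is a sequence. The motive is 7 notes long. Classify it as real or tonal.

Every note is diatonic to Ab major.
Cell 1 has -1 semitones from note 1 to 2, but cell 2 has -2 — the interval quality changes while the contour stays the same, which is the hallmark of a tonal sequence.

tonal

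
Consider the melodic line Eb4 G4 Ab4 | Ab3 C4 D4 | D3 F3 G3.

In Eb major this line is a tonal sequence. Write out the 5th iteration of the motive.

The 3-note cells begin on Eb4, Ab3, D3 — each down a 5th from the last.
Extending down a 5th: G2 → C2.
Statement 5 starts on C2 and keeps the same diatonic contour: C2 Eb2 F2.

C2 Eb2 F2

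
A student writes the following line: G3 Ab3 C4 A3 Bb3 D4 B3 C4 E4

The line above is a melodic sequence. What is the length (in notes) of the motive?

There are 9 notes; a 3-note unit gives 3 cells:
G3 Ab3 C4 | A3 Bb3 D4 | B3 C4 E4
That's a consistent up a 2nd shift per cell, and no other grouping gives one.

3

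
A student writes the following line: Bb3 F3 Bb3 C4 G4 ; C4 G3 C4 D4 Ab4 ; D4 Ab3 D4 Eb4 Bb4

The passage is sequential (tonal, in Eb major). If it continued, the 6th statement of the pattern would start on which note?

Taking 5-note groups, the heads are Bb3, C4, D4: the pattern moves up a 2nd.
Extending the heads up a 2nd: Eb4 → F4 → G4.

G4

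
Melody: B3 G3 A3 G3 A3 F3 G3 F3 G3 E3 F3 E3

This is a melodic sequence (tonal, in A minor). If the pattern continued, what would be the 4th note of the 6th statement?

B2

The unit is 4 notes. Position-4 pitches of the 3 shown cells: G3, F3, E3.
Carrying that down a 2nd forward: D3 → C3 → B2.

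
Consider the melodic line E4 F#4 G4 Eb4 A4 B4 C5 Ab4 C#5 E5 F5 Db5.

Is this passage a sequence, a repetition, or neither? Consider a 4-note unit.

Note 1 of cell 3 is C#5; if this were a sequence it would be D5. No unit length gives a consistent transposition pattern.

neither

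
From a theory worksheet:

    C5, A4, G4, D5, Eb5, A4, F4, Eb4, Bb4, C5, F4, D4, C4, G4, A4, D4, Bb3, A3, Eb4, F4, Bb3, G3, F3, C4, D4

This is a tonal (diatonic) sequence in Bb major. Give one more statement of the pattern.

With a 5-note motive the entries are C5, A4, F4, D4, Bb3, each down a 3rd from the previous.
Statement 6 starts on G3 and keeps the same diatonic contour: G3 Eb3 D3 A3 Bb3.

G3 Eb3 D3 A3 Bb3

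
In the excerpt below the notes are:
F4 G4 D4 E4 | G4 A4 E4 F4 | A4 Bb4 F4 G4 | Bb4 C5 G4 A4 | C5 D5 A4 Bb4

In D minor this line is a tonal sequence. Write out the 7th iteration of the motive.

E5 F5 C5 D5

With a 4-note motive the entries are F4, G4, A4, Bb4, C5, each up a 2nd from the previous.
Carrying on: D5 → E5.
Statement 7 starts on E5 and keeps the same diatonic contour: E5 F5 C5 D5.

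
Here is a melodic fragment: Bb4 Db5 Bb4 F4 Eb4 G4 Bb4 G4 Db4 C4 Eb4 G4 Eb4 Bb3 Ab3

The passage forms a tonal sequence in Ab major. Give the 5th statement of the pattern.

Taking 5-note groups, the heads are Bb4, G4, Eb4: the pattern moves down a 3rd.
Carrying on: C4 → Ab3.
Statement 5 starts on Ab3 and keeps the same diatonic contour: Ab3 C4 Ab3 Eb3 Db3.

Ab3 C4 Ab3 Eb3 Db3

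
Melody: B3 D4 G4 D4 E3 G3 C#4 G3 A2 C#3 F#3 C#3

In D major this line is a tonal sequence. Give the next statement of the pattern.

The 4-note cells begin on B3, E3, A2 — each down a 5th from the last.
From D2 the diatonic shape gives D2 F#2 B2 F#2.

D2 F#2 B2 F#2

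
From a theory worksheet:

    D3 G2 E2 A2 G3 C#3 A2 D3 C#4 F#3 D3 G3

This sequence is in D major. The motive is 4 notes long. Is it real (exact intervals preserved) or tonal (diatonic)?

Every note is diatonic to D major.
Cell 1 has -7 semitones from note 1 to 2, but cell 2 has -6 — the interval quality changes while the contour stays the same, which is the hallmark of a tonal sequence.

tonal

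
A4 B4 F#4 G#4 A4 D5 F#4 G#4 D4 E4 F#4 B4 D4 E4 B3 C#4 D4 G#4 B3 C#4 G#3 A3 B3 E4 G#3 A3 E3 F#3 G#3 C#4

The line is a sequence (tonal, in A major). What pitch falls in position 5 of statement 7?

With 6-note cells, note 5 of each statement runs A4, F#4, D4, B3, G#3.
Extending down a 3rd: E3 → C#3.

C#3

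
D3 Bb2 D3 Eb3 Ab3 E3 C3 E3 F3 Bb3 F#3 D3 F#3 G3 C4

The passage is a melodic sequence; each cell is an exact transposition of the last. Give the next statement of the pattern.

The 5-note cells begin on D3, E3, F#3 — each up a 2nd from the last.
Statement 4 starts on G#3 and keeps the same exact contour: G#3 E3 G#3 A3 D4.

G#3 E3 G#3 A3 D4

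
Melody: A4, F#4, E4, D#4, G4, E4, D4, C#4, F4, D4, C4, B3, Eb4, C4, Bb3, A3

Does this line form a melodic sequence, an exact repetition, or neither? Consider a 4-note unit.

sequence

Each 4-note cell is the previous one transposed down a 2nd.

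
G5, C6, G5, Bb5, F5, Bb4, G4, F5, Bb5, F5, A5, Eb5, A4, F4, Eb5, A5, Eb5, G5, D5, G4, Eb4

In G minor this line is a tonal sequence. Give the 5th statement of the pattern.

C5 F5 C5 Eb5 Bb4 Eb4 C4

Unit = 7 notes; the statements start on G5, F5, Eb5, moving down a 2nd each time.
Carrying on: D5 → C5.
Statement 5 starts on C5 and keeps the same diatonic contour: C5 F5 C5 Eb5 Bb4 Eb4 C4.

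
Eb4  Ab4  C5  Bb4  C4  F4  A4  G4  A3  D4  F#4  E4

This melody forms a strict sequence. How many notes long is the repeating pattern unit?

4

Try groups of 4 (3 cells in 12 notes):
Eb4 Ab4 C5 Bb4 | C4 F4 A4 G4 | A3 D4 F#4 E4
Each cell is the previous one down a 3rd — so the unit is 4 notes.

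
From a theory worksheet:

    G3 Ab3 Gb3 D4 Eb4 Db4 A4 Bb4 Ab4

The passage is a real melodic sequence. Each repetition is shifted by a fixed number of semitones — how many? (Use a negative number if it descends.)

7

The 3-note cells begin on G3, D4, A4 — each up a 5th from the last.
G3→D4 is 62 − 55 = 7 semitones.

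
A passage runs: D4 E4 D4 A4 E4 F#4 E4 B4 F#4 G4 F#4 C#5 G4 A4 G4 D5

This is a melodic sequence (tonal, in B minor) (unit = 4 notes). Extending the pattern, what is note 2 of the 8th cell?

E5

The unit is 4 notes. Position-2 pitches of the 4 shown cells: E4, F#4, G4, A4.
Carrying that up a 2nd forward: B4 → C#5 → D5 → E5.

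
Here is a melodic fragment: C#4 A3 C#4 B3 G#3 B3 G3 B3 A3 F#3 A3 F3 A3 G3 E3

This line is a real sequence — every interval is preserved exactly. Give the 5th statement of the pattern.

F3 Db3 F3 Eb3 C3

With a 5-note motive the entries are C#4, B3, A3, each down a 2nd from the previous.
Continuing the starts: G3 → F3.
Statement 5 starts on F3 and keeps the same exact contour: F3 Db3 F3 Eb3 C3.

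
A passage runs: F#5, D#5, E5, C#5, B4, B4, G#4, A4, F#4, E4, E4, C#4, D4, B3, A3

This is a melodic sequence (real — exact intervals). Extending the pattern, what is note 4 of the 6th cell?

D2

With 5-note cells, note 4 of each statement runs C#5, F#4, B3.
Extending down a 5th: E3 → A2 → D2.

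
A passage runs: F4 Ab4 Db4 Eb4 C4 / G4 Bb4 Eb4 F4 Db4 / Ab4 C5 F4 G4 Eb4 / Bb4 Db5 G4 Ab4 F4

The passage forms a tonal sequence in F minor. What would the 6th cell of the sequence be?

Db5 F5 Bb4 C5 Ab4

Unit = 5 notes; the statements start on F4, G4, Ab4, Bb4, moving up a 2nd each time.
Extending up a 2nd: C5 → Db5.
Statement 6 starts on Db5 and keeps the same diatonic contour: Db5 F5 Bb4 C5 Ab4.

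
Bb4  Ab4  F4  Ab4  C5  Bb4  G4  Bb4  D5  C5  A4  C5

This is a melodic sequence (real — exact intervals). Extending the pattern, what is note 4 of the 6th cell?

With 4-note cells, note 4 of each statement runs Ab4, Bb4, C5.
Each moves up a 2nd. Continuing: D5 → E5 → F#5.

F#5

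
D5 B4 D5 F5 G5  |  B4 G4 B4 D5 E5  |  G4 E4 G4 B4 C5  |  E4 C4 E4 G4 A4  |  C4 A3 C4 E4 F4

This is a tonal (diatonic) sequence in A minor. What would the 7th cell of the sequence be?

Unit = 5 notes; the statements start on D5, B4, G4, E4, C4, moving down a 3rd each time.
Carrying on: A3 → F3.
From F3 the diatonic shape gives F3 D3 F3 A3 B3.

F3 D3 F3 A3 B3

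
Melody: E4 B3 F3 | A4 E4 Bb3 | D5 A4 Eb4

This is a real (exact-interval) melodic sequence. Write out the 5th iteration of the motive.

C6 G5 Db5

Unit = 3 notes; the statements start on E4, A4, D5, moving up a 4th each time.
Extending up a 4th: G5 → C6.
Statement 5 starts on C6 and keeps the same exact contour: C6 G5 Db5.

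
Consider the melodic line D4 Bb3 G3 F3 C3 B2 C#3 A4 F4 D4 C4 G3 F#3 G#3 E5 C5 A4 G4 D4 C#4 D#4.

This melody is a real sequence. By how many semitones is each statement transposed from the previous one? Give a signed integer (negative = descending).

7

The 7-note cells begin on D4, A4, E5 — each up a 5th from the last.
D4 to A4 spans +7 semitones.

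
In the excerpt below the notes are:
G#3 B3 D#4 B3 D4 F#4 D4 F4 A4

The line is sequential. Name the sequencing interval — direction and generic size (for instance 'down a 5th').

With a 3-note motive the entries are G#3, B3, D4, each up a 3rd from the previous.
G#3 to B3 is up a 3rd.

up a 3rd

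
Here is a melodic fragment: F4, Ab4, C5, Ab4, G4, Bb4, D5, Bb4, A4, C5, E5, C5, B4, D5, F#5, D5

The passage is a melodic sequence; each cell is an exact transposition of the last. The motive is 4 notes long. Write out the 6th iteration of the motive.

The 4-note cells begin on F4, G4, A4, B4 — each up a 2nd from the last.
Carrying on: C#5 → D#5.
From D#5 the exact shape gives D#5 F#5 A#5 F#5.

D#5 F#5 A#5 F#5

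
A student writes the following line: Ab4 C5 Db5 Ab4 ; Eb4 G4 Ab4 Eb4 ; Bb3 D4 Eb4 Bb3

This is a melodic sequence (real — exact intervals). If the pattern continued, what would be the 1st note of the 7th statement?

Grouping in 4s, the 1st note of each cell is Ab4, Eb4, Bb3.
Extending down a 4th: F3 → C3 → G2 → D2.

D2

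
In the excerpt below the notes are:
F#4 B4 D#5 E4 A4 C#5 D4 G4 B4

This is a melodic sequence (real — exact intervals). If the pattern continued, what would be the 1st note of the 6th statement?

With 3-note cells, note 1 of each statement runs F#4, E4, D4.
Carrying that down a 2nd forward: C4 → Bb3 → Ab3.

Ab3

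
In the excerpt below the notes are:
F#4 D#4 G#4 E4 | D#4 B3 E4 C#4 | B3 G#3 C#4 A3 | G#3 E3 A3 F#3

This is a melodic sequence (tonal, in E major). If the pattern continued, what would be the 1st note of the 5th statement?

With 4-note cells, note 1 of each statement runs F#4, D#4, B3, G#3.
Each moves down a 3rd; the next is E3.

E3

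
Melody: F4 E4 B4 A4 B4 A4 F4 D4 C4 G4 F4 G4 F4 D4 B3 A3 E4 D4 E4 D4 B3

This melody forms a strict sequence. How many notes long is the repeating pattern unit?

7

There are 21 notes; a 7-note unit gives 3 cells:
F4 E4 B4 A4 B4 A4 F4 | D4 C4 G4 F4 G4 F4 D4 | B3 A3 E4 D4 E4 D4 B3
That's a consistent down a 3rd shift per cell, and no other grouping gives one.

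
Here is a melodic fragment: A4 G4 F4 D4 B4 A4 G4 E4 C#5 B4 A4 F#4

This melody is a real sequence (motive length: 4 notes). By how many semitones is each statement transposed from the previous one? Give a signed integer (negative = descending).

2

Taking 4-note groups, the heads are A4, B4, C#5: the pattern moves up a 2nd.
A4 to B4 spans +2 semitones.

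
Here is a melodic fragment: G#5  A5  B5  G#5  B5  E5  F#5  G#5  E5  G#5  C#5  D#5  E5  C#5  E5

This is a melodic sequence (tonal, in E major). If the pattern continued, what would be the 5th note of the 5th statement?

A4

With 5-note cells, note 5 of each statement runs B5, G#5, E5.
Carrying that down a 3rd forward: C#5 → A4.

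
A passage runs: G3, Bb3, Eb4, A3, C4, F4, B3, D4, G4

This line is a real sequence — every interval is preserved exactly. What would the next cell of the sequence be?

C#4 E4 A4

Unit = 3 notes; the statements start on G3, A3, B3, moving up a 2nd each time.
Statement 4 starts on C#4 and keeps the same exact contour: C#4 E4 A4.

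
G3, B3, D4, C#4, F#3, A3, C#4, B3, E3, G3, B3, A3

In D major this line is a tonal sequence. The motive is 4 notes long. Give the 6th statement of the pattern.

B2 D3 F#3 E3

Taking 4-note groups, the heads are G3, F#3, E3: the pattern moves down a 2nd.
Extending down a 2nd: D3 → C#3 → B2.
Statement 6 starts on B2 and keeps the same diatonic contour: B2 D3 F#3 E3.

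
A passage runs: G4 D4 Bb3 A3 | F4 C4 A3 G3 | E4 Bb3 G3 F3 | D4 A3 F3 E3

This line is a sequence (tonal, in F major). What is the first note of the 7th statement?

With a 4-note motive the entries are G4, F4, E4, D4, each down a 2nd from the previous.
Continuing: C4 → Bb3 → A3. Statement 7 starts on A3.

A3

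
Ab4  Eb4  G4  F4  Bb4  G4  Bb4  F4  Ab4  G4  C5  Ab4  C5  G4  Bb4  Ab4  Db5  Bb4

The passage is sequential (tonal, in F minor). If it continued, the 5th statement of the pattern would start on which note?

The 6-note cells begin on Ab4, Bb4, C5 — each up a 2nd from the last.
Extending the heads up a 2nd: Db5 → Eb5.

Eb5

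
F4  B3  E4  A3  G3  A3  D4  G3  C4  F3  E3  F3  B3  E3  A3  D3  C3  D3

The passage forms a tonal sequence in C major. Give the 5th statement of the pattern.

Taking 6-note groups, the heads are F4, D4, B3: the pattern moves down a 3rd.
Carrying on: G3 → E3.
From E3 the diatonic shape gives E3 A2 D3 G2 F2 G2.

E3 A2 D3 G2 F2 G2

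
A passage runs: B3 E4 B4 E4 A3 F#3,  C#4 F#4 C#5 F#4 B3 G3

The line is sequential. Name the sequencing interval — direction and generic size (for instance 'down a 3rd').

Unit = 6 notes; the statements start on B3, C#4, moving up a 2nd each time.
B3 to C#4 is up a 2nd.

up a 2nd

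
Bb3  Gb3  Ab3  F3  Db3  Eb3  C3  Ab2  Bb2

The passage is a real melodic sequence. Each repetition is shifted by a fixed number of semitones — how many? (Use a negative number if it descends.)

-5

Unit = 3 notes; the statements start on Bb3, F3, C3, moving down a 4th each time.
Counting half-steps from Bb3 to F3: -5.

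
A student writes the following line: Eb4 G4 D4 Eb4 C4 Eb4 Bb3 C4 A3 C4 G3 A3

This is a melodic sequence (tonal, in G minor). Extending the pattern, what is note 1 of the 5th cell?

Grouping in 4s, the 1st note of each cell is Eb4, C4, A3.
Extending down a 3rd: F3 → D3.

D3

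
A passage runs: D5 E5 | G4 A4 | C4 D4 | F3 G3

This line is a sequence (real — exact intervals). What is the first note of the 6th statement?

Unit = 2 notes; the statements start on D5, G4, C4, F3, moving down a 5th each time.
Extending the heads down a 5th: Bb2 → Eb2.

Eb2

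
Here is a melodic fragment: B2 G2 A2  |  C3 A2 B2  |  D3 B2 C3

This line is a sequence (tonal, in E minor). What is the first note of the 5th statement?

F#3

With a 3-note motive the entries are B2, C3, D3, each up a 2nd from the previous.
Extending the heads up a 2nd: E3 → F#3.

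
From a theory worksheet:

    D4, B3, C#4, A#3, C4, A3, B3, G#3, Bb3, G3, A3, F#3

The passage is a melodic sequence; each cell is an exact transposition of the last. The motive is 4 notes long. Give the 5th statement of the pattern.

Gb3 Eb3 F3 D3

Taking 4-note groups, the heads are D4, C4, Bb3: the pattern moves down a 2nd.
Continuing the starts: Ab3 → Gb3.
From Gb3 the exact shape gives Gb3 Eb3 F3 D3.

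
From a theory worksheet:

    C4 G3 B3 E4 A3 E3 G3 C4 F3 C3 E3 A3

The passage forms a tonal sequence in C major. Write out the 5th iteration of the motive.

With a 4-note motive the entries are C4, A3, F3, each down a 3rd from the previous.
Extending down a 3rd: D3 → B2.
Statement 5 starts on B2 and keeps the same diatonic contour: B2 F2 A2 D3.

B2 F2 A2 D3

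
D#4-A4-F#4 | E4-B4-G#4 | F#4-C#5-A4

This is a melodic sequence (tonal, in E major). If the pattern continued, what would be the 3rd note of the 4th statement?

Grouping in 3s, the 3rd note of each cell is F#4, G#4, A4.
From A4, up a 2nd gives B4.

B4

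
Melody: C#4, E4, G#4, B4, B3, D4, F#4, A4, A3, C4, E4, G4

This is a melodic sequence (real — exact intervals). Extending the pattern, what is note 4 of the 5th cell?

Eb4

The unit is 4 notes. Position-4 pitches of the 3 shown cells: B4, A4, G4.
Each moves down a 2nd. Continuing: F4 → Eb4.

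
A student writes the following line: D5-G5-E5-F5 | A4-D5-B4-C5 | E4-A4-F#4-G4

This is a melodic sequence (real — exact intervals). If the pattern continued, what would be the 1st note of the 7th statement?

G#2

The unit is 4 notes. Position-1 pitches of the 3 shown cells: D5, A4, E4.
Extending down a 4th: B3 → F#3 → C#3 → G#2.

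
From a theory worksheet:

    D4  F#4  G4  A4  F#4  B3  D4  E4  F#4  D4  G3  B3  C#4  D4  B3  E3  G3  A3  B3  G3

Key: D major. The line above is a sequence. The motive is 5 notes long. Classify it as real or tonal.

tonal

Every note is diatonic to D major.
Cell 1 has +4 semitones from note 1 to 2, but cell 2 has +3 — the interval quality changes while the contour stays the same, which is the hallmark of a tonal sequence.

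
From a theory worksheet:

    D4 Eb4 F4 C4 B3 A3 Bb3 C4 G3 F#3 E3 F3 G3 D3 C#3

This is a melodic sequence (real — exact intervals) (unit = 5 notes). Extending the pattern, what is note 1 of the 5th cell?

F#2

With 5-note cells, note 1 of each statement runs D4, A3, E3.
Extending down a 4th: B2 → F#2.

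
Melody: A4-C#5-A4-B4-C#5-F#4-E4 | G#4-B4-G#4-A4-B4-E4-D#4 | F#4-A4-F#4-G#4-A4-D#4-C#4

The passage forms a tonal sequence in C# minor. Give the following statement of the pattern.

E4 G#4 E4 F#4 G#4 C#4 B3

With a 7-note motive the entries are A4, G#4, F#4, each down a 2nd from the previous.
So cell 4 is E4 G#4 E4 F#4 G#4 C#4 B3.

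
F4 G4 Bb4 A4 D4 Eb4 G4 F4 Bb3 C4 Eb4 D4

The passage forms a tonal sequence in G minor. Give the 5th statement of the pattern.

Eb3 F3 A3 G3

Unit = 4 notes; the statements start on F4, D4, Bb3, moving down a 3rd each time.
Carrying on: G3 → Eb3.
So cell 5 is Eb3 F3 A3 G3.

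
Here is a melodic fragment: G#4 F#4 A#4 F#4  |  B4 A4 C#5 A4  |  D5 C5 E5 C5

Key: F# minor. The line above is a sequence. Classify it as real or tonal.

real

Each cell has the same semitone pattern (-2, 4, -4) — intervals are preserved exactly.
And A#4 lies outside F# minor, so the sequence is real rather than tonal.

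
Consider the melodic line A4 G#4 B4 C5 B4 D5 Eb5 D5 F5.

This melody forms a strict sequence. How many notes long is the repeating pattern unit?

3

9 notes total. Splitting into 3 groups of 3:
A4 G#4 B4 | C5 B4 D5 | Eb5 D5 F5
Every group is a transposition up a 3rd of the one before; no shorter unit works.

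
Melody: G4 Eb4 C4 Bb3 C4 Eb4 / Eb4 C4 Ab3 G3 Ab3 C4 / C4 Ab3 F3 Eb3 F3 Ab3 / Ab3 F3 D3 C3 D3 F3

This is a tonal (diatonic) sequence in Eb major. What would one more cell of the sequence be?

Taking 6-note groups, the heads are G4, Eb4, C4, Ab3: the pattern moves down a 3rd.
From F3 the diatonic shape gives F3 D3 Bb2 Ab2 Bb2 D3.

F3 D3 Bb2 Ab2 Bb2 D3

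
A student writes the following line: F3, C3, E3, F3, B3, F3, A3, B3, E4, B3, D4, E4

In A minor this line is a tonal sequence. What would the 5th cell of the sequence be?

D5 A4 C5 D5

Taking 4-note groups, the heads are F3, B3, E4: the pattern moves up a 4th.
Carrying on: A4 → D5.
Statement 5 starts on D5 and keeps the same diatonic contour: D5 A4 C5 D5.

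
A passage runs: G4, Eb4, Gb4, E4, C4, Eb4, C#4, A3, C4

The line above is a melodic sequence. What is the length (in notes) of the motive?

Try groups of 3 (3 cells in 9 notes):
G4 Eb4 Gb4 | E4 C4 Eb4 | C#4 A3 C4
That's a consistent down a 3rd shift per cell, and no other grouping gives one.

3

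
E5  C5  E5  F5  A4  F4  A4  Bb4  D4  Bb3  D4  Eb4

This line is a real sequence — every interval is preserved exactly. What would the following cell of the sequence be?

Unit = 4 notes; the statements start on E5, A4, D4, moving down a 5th each time.
Statement 4 starts on G3 and keeps the same exact contour: G3 Eb3 G3 Ab3.

G3 Eb3 G3 Ab3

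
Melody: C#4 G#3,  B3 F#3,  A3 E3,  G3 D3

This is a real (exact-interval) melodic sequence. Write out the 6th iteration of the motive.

Eb3 Bb2

With a 2-note motive the entries are C#4, B3, A3, G3, each down a 2nd from the previous.
Extending down a 2nd: F3 → Eb3.
Statement 6 starts on Eb3 and keeps the same exact contour: Eb3 Bb2.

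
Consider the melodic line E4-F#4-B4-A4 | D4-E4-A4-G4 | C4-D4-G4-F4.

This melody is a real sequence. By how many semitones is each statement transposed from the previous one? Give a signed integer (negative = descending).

-2

With a 4-note motive the entries are E4, D4, C4, each down a 2nd from the previous.
Counting half-steps from E4 to D4: -2.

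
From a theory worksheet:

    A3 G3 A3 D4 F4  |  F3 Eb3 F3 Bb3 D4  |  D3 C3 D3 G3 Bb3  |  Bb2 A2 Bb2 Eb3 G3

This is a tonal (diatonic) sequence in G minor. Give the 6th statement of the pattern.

Eb2 D2 Eb2 A2 C3

Taking 5-note groups, the heads are A3, F3, D3, Bb2: the pattern moves down a 3rd.
Extending down a 3rd: G2 → Eb2.
Statement 6 starts on Eb2 and keeps the same diatonic contour: Eb2 D2 Eb2 A2 C3.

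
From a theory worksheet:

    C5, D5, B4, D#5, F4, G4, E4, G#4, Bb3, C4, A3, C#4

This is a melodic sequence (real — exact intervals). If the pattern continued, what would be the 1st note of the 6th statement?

Grouping in 4s, the 1st note of each cell is C5, F4, Bb3.
Each moves down a 5th. Continuing: Eb3 → Ab2 → Db2.

Db2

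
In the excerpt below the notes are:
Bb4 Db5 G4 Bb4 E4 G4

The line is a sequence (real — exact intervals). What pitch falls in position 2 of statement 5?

The unit is 2 notes. Position-2 pitches of the 3 shown cells: Db5, Bb4, G4.
Extending down a 3rd: E4 → C#4.

C#4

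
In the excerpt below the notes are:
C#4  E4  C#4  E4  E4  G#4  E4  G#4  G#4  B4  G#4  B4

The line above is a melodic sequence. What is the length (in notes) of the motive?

There are 12 notes; a 4-note unit gives 3 cells:
C#4 E4 C#4 E4 | E4 G#4 E4 G#4 | G#4 B4 G#4 B4
That's a consistent up a 3rd shift per cell, and no other grouping gives one.

4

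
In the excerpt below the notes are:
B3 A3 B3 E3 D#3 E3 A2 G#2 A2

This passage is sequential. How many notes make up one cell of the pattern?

3

There are 9 notes; a 3-note unit gives 3 cells:
B3 A3 B3 | E3 D#3 E3 | A2 G#2 A2
Each cell is the previous one down a 5th — so the unit is 3 notes.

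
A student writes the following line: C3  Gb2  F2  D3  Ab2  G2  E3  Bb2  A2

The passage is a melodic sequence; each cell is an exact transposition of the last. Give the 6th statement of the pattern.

A#3 E3 D#3

Unit = 3 notes; the statements start on C3, D3, E3, moving up a 2nd each time.
Carrying on: F#3 → G#3 → A#3.
From A#3 the exact shape gives A#3 E3 D#3.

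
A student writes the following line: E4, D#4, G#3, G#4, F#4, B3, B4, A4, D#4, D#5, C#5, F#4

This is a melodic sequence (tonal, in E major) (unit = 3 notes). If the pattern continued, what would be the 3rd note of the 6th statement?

C#5

The unit is 3 notes. Position-3 pitches of the 4 shown cells: G#3, B3, D#4, F#4.
Extending up a 3rd: A4 → C#5.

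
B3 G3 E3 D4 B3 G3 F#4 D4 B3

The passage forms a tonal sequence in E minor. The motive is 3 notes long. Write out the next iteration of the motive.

A4 F#4 D4

With a 3-note motive the entries are B3, D4, F#4, each up a 3rd from the previous.
From A4 the diatonic shape gives A4 F#4 D4.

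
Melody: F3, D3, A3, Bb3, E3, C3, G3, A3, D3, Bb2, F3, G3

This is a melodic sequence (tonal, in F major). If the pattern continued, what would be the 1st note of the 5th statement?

Bb2

With 4-note cells, note 1 of each statement runs F3, E3, D3.
Each moves down a 2nd. Continuing: C3 → Bb2.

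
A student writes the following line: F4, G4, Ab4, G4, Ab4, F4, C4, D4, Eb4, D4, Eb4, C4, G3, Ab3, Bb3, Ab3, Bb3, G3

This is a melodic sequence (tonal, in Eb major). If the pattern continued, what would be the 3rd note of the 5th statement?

Grouping in 6s, the 3rd note of each cell is Ab4, Eb4, Bb3.
Extending down a 4th: F3 → C3.

C3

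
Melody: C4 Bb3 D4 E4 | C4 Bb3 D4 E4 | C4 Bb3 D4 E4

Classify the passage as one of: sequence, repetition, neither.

Each 4-note cell is identical (C4 Bb3 D4 E4), restated at the same pitch.

repetition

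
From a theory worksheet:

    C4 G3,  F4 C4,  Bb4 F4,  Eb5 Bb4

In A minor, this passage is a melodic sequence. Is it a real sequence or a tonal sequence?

real

Each cell has the same semitone pattern (-5,) — intervals are preserved exactly.
And Bb4 lies outside A minor, so the sequence is real rather than tonal.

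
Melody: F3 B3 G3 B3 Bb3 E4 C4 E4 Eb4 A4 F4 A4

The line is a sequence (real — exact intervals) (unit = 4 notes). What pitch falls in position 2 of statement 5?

With 4-note cells, note 2 of each statement runs B3, E4, A4.
Each moves up a 4th. Continuing: D5 → G5.

G5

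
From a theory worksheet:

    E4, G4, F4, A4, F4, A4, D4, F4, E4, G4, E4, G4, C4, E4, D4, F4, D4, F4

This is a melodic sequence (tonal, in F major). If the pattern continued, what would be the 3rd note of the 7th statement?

G3

With 6-note cells, note 3 of each statement runs F4, E4, D4.
Carrying that down a 2nd forward: C4 → Bb3 → A3 → G3.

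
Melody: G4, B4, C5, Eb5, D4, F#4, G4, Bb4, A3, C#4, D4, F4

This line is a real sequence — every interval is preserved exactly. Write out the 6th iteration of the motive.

F#2 A#2 B2 D3

Taking 4-note groups, the heads are G4, D4, A3: the pattern moves down a 4th.
Extending down a 4th: E3 → B2 → F#2.
From F#2 the exact shape gives F#2 A#2 B2 D3.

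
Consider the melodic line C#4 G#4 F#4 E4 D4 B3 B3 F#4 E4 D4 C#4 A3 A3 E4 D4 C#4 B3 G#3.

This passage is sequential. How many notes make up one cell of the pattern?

6

Try groups of 6 (3 cells in 18 notes):
C#4 G#4 F#4 E4 D4 B3 | B3 F#4 E4 D4 C#4 A3 | A3 E4 D4 C#4 B3 G#3
That's a consistent down a 2nd shift per cell, and no other grouping gives one.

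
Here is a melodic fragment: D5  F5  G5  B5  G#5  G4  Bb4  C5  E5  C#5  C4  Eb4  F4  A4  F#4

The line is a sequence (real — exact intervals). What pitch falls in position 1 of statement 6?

The unit is 5 notes. Position-1 pitches of the 3 shown cells: D5, G4, C4.
Carrying that down a 5th forward: F3 → Bb2 → Eb2.

Eb2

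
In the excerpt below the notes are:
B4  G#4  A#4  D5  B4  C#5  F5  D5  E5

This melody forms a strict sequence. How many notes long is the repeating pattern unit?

3

Try groups of 3 (3 cells in 9 notes):
B4 G#4 A#4 | D5 B4 C#5 | F5 D5 E5
Every group is a transposition up a 3rd of the one before; no shorter unit works.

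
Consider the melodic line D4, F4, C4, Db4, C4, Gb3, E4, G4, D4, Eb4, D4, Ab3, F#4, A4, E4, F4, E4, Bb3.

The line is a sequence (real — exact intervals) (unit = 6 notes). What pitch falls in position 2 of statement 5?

C#5

With 6-note cells, note 2 of each statement runs F4, G4, A4.
Extending up a 2nd: B4 → C#5.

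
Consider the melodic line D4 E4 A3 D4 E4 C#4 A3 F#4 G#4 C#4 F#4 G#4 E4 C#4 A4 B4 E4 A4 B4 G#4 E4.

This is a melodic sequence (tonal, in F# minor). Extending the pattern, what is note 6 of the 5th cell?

Grouping in 7s, the 6th note of each cell is C#4, E4, G#4.
Carrying that up a 3rd forward: B4 → D5.

D5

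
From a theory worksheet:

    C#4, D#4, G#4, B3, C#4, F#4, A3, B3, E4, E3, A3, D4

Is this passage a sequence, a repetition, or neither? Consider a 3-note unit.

neither

Note 1 of cell 4 is E3; if this were a sequence it would be G3. No unit length gives a consistent transposition pattern.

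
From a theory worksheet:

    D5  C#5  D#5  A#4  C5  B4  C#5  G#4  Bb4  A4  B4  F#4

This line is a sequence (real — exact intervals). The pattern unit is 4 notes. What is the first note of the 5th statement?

Unit = 4 notes; the statements start on D5, C5, Bb4, moving down a 2nd each time.
Extending the heads down a 2nd: Ab4 → Gb4.

Gb4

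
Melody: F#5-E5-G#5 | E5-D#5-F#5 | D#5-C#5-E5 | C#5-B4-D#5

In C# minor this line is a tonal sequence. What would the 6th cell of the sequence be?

Taking 3-note groups, the heads are F#5, E5, D#5, C#5: the pattern moves down a 2nd.
Carrying on: B4 → A4.
So cell 6 is A4 G#4 B4.

A4 G#4 B4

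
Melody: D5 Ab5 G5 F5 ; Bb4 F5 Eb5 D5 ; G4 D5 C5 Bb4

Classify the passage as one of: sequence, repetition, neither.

sequence

Each 4-note cell is the previous one transposed down a 3rd.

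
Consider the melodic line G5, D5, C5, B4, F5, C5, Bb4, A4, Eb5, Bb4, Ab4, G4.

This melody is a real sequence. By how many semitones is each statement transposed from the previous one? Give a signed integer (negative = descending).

-2

With a 4-note motive the entries are G5, F5, Eb5, each down a 2nd from the previous.
G5 to F5 spans -2 semitones.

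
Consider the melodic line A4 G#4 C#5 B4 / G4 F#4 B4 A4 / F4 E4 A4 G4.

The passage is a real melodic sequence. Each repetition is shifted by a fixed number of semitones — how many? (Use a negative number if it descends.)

The 4-note cells begin on A4, G4, F4 — each down a 2nd from the last.
Counting half-steps from A4 to G4: -2.

-2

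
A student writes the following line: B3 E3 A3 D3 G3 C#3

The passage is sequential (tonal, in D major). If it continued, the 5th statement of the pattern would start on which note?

E3

Unit = 2 notes; the statements start on B3, A3, G3, moving down a 2nd each time.
Continuing: F#3 → E3. Statement 5 starts on E3.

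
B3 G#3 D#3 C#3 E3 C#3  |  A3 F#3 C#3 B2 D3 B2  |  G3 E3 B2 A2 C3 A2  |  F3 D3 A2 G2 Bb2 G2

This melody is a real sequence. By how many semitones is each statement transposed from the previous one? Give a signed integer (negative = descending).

-2

The 6-note cells begin on B3, A3, G3, F3 — each down a 2nd from the last.
B3→A3 is 57 − 59 = -2 semitones.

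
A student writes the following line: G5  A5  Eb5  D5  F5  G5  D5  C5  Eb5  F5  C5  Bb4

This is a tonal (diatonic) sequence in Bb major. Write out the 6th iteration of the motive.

Unit = 4 notes; the statements start on G5, F5, Eb5, moving down a 2nd each time.
Extending down a 2nd: D5 → C5 → Bb4.
From Bb4 the diatonic shape gives Bb4 C5 G4 F4.

Bb4 C5 G4 F4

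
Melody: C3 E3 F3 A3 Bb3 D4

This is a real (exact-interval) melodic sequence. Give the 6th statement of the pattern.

Db5 F5

The 2-note cells begin on C3, F3, Bb3 — each up a 4th from the last.
Continuing the starts: Eb4 → Ab4 → Db5.
So cell 6 is Db5 F5.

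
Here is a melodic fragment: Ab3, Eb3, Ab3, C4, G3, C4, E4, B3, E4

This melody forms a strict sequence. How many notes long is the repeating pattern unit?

3

There are 9 notes; a 3-note unit gives 3 cells:
Ab3 Eb3 Ab3 | C4 G3 C4 | E4 B3 E4
Every group is a transposition up a 3rd of the one before; no shorter unit works.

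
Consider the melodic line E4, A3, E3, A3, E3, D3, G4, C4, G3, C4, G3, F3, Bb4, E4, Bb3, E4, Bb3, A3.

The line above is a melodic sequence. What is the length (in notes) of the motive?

6

There are 18 notes; a 6-note unit gives 3 cells:
E4 A3 E3 A3 E3 D3 | G4 C4 G3 C4 G3 F3 | Bb4 E4 Bb3 E4 Bb3 A3
Every group is a transposition up a 3rd of the one before; no shorter unit works.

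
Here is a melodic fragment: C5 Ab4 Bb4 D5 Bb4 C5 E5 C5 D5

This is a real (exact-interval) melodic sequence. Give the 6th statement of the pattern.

A#5 F#5 G#5

Taking 3-note groups, the heads are C5, D5, E5: the pattern moves up a 2nd.
Extending up a 2nd: F#5 → G#5 → A#5.
Statement 6 starts on A#5 and keeps the same exact contour: A#5 F#5 G#5.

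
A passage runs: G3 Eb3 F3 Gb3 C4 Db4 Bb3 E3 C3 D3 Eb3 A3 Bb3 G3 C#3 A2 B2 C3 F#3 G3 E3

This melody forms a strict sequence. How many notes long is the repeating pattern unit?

7

21 notes total. Splitting into 3 groups of 7:
G3 Eb3 F3 Gb3 C4 Db4 Bb3 | E3 C3 D3 Eb3 A3 Bb3 G3 | C#3 A2 B2 C3 F#3 G3 E3
That's a consistent down a 3rd shift per cell, and no other grouping gives one.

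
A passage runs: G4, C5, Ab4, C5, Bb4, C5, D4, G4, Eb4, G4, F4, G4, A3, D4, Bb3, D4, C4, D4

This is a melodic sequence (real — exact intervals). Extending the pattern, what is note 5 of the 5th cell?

The unit is 6 notes. Position-5 pitches of the 3 shown cells: Bb4, F4, C4.
Each moves down a 4th. Continuing: G3 → D3.

D3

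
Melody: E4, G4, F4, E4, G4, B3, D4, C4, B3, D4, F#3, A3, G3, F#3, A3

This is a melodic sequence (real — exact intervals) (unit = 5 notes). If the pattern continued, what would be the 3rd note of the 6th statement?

Grouping in 5s, the 3rd note of each cell is F4, C4, G3.
Each moves down a 4th. Continuing: D3 → A2 → E2.

E2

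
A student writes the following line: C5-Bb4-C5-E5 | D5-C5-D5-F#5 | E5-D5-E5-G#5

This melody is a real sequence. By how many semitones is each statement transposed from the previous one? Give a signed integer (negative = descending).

2

The 4-note cells begin on C5, D5, E5 — each up a 2nd from the last.
C5 to D5 spans +2 semitones.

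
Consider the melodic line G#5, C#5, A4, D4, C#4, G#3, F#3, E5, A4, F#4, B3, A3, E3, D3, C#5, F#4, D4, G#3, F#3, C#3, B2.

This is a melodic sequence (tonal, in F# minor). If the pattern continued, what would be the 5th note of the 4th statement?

Grouping in 7s, the 5th note of each cell is C#4, A3, F#3.
One more down a 3rd gives D3.

D3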